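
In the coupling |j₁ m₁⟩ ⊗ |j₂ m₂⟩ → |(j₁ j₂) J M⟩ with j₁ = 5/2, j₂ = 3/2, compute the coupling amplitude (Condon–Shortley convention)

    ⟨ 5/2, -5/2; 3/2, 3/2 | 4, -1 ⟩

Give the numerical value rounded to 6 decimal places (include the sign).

+0.133631

√[9·0!5!3!/9! · 0!5!3!0!3!5!] = √(64800/7)
  +(−1)^0/∏(0,0,5,3,0,0)! = 1/720  (running 1/720)
⟨..|..⟩ = √(64800/7)·(1/720) = +0.133631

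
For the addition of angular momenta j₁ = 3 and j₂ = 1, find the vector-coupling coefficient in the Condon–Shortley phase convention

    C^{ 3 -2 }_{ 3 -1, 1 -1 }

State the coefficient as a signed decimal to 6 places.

j₁+j₂−J=1  J+j₁−j₂=5  J−j₁+j₂=1  j₁+j₂+J+1=8
(j₁±m₁, j₂±m₂, J±M) = (2,4,0,2,1,5)
P² = 240
sum k=0..0:
  [0] +1/24 = 1/24
S = 1/24
C² = P²·S² = 5/12 ; C = +0.645497

+√(5/12) = +0.645497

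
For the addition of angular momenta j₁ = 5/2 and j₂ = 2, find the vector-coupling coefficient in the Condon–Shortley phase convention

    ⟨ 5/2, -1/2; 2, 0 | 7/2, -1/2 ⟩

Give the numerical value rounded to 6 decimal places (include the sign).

j₁+j₂−J=1  J+j₁−j₂=4  J−j₁+j₂=3  j₁+j₂+J+1=9
(j₁±m₁, j₂±m₂, J±M) = (2,3,2,2,3,4)
P² = 768/35
sum k=0..1:
  [0] +1/12 = 1/12
  [1] −1/8 = -1/8
S = -1/24
C² = P²·S² = 4/105 ; C = -0.195180

-0.195180  (= −√(4/105))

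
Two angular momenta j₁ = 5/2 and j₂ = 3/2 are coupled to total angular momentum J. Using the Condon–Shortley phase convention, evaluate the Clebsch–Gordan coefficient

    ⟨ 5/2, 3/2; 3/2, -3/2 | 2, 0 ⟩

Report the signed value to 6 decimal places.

+√(3/7) = +0.654654

√[5·2!3!1!/7! · 4!1!0!3!2!2!] = √(48/7)
  +(−1)^0/∏(0,2,1,0,2,1)! = 1/4  (running 1/4)
⟨..|..⟩ = √(48/7)·(1/4) = +0.654654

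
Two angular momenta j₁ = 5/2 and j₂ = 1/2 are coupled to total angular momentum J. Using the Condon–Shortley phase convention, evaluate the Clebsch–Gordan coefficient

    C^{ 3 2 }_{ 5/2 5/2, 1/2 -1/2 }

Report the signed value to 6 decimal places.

triangle: 0!*5!*1!/7! = 120/5040
(j±m)!: 5!*0!*0!*1!*5!*1! = 14400
prefactor² = (2J+1)*Δ*N² = 2400
  k=0: +1/(0!*0!*0!*0!*5!*1!) = 1/120
Σ = 1/120  ⇒  CG² = 2400*1/120² = 1/6
CG = +√(1/6) = +0.408248

+0.408248  (= +√(1/6))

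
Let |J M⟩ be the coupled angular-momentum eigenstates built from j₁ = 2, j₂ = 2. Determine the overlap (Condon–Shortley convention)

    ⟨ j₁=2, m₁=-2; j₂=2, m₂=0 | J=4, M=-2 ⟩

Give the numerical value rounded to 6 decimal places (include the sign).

triangle: 0!*4!*4!/9! = 576/362880
(j±m)!: 0!*4!*2!*2!*2!*6! = 138240
prefactor² = (2J+1)*Δ*N² = 13824/7
  k=0: +1/(0!*0!*4!*2!*0!*2!) = 1/96
Σ = 1/96  ⇒  CG² = 13824/7*1/96² = 3/14
CG = +√(3/14) = +0.462910

+0.462910  (= +√(3/14))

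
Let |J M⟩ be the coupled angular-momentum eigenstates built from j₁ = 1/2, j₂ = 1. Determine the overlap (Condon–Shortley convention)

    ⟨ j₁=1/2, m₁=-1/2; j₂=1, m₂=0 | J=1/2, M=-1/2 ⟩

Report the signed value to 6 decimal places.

−√(1/3) ≈ -0.577350

j₁+j₂−J=1  J+j₁−j₂=0  J−j₁+j₂=1  j₁+j₂+J+1=3
(j₁±m₁, j₂±m₂, J±M) = (0,1,1,1,0,1)
P² = 1/3
sum k=1..1:
  [1] −1/1 = -1
S = -1
C² = P²·S² = 1/3 ; C = -0.577350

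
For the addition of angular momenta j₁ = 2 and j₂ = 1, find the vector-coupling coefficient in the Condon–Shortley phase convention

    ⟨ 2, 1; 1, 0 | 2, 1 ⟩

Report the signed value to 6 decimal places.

+√(1/6) ≈ +0.408248

triangle: 1!×3!×1!/6! = 6/720
(j±m)!: 3!×1!×1!×1!×3!×1! = 36
prefactor² = (2J+1)×Δ×N² = 3/2
  k=0: +1/(0!×1!×1!×1!×2!×0!) = 1/2
  k=1: −1/(1!×0!×0!×0!×3!×1!) = -1/6
Σ = 1/3  ⇒  CG² = 3/2×1/3² = 1/6
CG = +√(1/6) = +0.408248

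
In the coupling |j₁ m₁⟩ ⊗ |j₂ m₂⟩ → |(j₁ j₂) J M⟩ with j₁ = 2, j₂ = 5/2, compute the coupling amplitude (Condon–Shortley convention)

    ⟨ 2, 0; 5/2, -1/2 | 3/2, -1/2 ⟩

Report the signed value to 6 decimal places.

-0.239046  (= −√(2/35))

triangle: 3!·1!·2!/7! = 12/5040
(j±m)!: 2!·2!·2!·3!·1!·2! = 96
prefactor² = (2J+1)·Δ·N² = 32/35
  k=1: −1/(1!·2!·1!·1!·0!·1!) = -1/2
  k=2: +1/(2!·1!·0!·0!·1!·2!) = 1/4
Σ = -1/4  ⇒  CG² = 32/35·(-1/4)² = 2/35
CG = −√(2/35) = -0.239046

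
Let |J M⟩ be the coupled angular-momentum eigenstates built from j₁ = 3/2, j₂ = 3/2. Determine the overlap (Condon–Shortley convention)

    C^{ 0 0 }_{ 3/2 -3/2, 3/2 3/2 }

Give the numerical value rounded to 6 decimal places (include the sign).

triangle: 3!*0!*0!/4! = 6/24
(j±m)!: 0!*3!*3!*0!*0!*0! = 36
prefactor² = (2J+1)*Δ*N² = 9
  k=3: −1/(3!*0!*0!*0!*0!*0!) = -1/6
Σ = -1/6  ⇒  CG² = 9*(-1/6)² = 1/4
CG = −√(1/4) = -0.500000

-0.500000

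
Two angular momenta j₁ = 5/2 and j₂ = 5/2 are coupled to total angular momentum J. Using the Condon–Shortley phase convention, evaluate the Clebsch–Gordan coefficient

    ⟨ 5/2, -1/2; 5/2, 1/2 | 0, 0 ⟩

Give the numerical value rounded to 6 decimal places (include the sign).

-0.408248  (= −√(1/6))

√[1·5!0!0!/6! · 2!3!3!2!0!0!] = √(24)
  +(−1)^3/∏(3,2,0,0,0,0)! = -1/12  (running -1/12)
⟨..|..⟩ = √(24)·(-1/12) = -0.408248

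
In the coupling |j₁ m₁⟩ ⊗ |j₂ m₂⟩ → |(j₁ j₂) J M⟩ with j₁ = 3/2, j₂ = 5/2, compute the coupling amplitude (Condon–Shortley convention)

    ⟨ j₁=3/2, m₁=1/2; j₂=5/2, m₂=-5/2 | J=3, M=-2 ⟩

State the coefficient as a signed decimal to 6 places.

+√(5/12) ≈ +0.645497

√[7·1!2!4!/8! · 2!1!0!5!1!5!] = √(240)
  +(−1)^0/∏(0,1,1,0,1,4)! = 1/24  (running 1/24)
⟨..|..⟩ = √(240)·(1/24) = +0.645497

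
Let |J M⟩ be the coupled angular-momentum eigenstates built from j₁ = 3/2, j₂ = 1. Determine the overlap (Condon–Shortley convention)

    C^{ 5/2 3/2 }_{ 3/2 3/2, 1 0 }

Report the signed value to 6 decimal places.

+√(2/5) = +0.632456

j₁+j₂−J=0  J+j₁−j₂=3  J−j₁+j₂=2  j₁+j₂+J+1=6
(j₁±m₁, j₂±m₂, J±M) = (3,0,1,1,4,1)
P² = 72/5
sum k=0..0:
  [0] +1/6 = 1/6
S = 1/6
C² = P²·S² = 2/5 ; C = +0.632456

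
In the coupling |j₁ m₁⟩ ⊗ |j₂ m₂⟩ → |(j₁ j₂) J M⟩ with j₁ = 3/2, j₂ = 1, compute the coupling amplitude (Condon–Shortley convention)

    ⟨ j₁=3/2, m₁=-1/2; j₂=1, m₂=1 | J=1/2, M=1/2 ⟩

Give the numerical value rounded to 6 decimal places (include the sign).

j₁+j₂−J=2  J+j₁−j₂=1  J−j₁+j₂=0  j₁+j₂+J+1=4
(j₁±m₁, j₂±m₂, J±M) = (1,2,2,0,1,0)
P² = 2/3
sum k=2..2:
  [2] +1/2 = 1/2
S = 1/2
C² = P²·S² = 1/6 ; C = +0.408248

+0.408248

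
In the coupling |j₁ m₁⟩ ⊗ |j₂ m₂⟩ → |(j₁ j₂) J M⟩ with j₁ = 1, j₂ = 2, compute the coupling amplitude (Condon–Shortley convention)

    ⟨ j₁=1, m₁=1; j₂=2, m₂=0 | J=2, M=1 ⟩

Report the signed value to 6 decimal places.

j₁+j₂−J=1  J+j₁−j₂=1  J−j₁+j₂=3  j₁+j₂+J+1=6
(j₁±m₁, j₂±m₂, J±M) = (2,0,2,2,3,1)
P² = 2
sum k=0..0:
  [0] +1/2 = 1/2
S = 1/2
C² = P²·S² = 1/2 ; C = +0.707107

+√(1/2) = +0.707107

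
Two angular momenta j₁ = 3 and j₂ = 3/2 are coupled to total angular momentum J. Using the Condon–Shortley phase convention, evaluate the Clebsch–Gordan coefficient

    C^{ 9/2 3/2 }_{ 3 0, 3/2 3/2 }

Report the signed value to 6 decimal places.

triangle: 0!*6!*3!/10! = 4320/3628800
(j±m)!: 3!*3!*3!*0!*6!*3! = 933120
prefactor² = (2J+1)*Δ*N² = 77760/7
  k=0: +1/(0!*0!*3!*3!*3!*0!) = 1/216
Σ = 1/216  ⇒  CG² = 77760/7*1/216² = 5/21
CG = +√(5/21) = +0.487950

+0.487950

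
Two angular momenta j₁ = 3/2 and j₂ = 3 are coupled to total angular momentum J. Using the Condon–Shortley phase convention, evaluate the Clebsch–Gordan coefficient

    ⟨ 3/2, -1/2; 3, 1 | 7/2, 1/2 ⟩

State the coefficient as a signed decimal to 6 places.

j₁+j₂−J=1  J+j₁−j₂=2  J−j₁+j₂=5  j₁+j₂+J+1=9
(j₁±m₁, j₂±m₂, J±M) = (1,2,4,2,4,3)
P² = 512/7
sum k=0..1:
  [0] +1/48 = 1/48
  [1] −1/12 = -1/12
S = -1/16
C² = P²·S² = 2/7 ; C = -0.534522

−√(2/7) ≈ -0.534522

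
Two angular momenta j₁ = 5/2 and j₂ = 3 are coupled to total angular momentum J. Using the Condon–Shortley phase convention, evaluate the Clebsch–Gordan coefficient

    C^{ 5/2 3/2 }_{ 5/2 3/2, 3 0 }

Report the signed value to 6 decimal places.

j₁+j₂−J=3  J+j₁−j₂=2  J−j₁+j₂=3  j₁+j₂+J+1=9
(j₁±m₁, j₂±m₂, J±M) = (4,1,3,3,4,1)
P² = 864/35
sum k=0..1:
  [0] +1/36 = 1/36
  [1] −1/8 = -1/8
S = -7/72
C² = P²·S² = 7/30 ; C = -0.483046

−√(7/30) = -0.483046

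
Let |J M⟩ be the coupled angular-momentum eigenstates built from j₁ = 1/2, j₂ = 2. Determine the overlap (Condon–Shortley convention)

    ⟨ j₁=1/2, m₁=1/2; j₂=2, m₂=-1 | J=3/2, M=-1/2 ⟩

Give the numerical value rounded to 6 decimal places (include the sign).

j₁+j₂−J=1  J+j₁−j₂=0  J−j₁+j₂=3  j₁+j₂+J+1=5
(j₁±m₁, j₂±m₂, J±M) = (1,0,1,3,1,2)
P² = 12/5
sum k=0..0:
  [0] +1/2 = 1/2
S = 1/2
C² = P²·S² = 3/5 ; C = +0.774597

+√(3/5) ≈ +0.774597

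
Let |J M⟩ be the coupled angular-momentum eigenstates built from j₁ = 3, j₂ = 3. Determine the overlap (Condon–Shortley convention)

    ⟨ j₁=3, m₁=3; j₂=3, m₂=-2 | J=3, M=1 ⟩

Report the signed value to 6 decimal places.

j₁+j₂−J=3  J+j₁−j₂=3  J−j₁+j₂=3  j₁+j₂+J+1=10
(j₁±m₁, j₂±m₂, J±M) = (6,0,1,5,4,2)
P² = 1728
sum k=0..0:
  [0] +1/72 = 1/72
S = 1/72
C² = P²·S² = 1/3 ; C = +0.577350

+0.577350  (= +√(1/3))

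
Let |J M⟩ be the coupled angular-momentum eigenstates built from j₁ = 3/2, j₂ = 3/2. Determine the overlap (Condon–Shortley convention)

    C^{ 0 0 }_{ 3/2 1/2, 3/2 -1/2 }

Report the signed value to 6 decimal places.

j₁+j₂−J=3  J+j₁−j₂=0  J−j₁+j₂=0  j₁+j₂+J+1=4
(j₁±m₁, j₂±m₂, J±M) = (2,1,1,2,0,0)
P² = 1
sum k=1..1:
  [1] −1/2 = -1/2
S = -1/2
C² = P²·S² = 1/4 ; C = -0.500000

-0.500000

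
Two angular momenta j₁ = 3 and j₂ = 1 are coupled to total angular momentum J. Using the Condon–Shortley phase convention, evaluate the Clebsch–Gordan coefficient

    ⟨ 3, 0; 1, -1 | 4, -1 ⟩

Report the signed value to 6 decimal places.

triangle: 0!×6!×2!/9! = 1440/362880
(j±m)!: 3!×3!×0!×2!×3!×5! = 51840
prefactor² = (2J+1)×Δ×N² = 12960/7
  k=0: +1/(0!×0!×3!×0!×3!×2!) = 1/72
Σ = 1/72  ⇒  CG² = 12960/7×1/72² = 5/14
CG = +√(5/14) = +0.597614

+√(5/14) ≈ +0.597614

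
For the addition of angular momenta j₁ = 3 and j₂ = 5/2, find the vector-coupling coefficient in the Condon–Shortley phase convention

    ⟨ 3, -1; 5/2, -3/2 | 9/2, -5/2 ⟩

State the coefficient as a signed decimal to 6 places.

triangle: 1!×5!×4!/11! = 2880/39916800
(j±m)!: 2!×4!×1!×4!×2!×7! = 11612160
prefactor² = (2J+1)×Δ×N² = 92160/11
  k=0: +1/(0!×1!×4!×1!×1!×3!) = 1/144
  k=1: −1/(1!×0!×3!×0!×2!×4!) = -1/288
Σ = 1/288  ⇒  CG² = 92160/11×1/288² = 10/99
CG = +√(10/99) = +0.317821

+0.317821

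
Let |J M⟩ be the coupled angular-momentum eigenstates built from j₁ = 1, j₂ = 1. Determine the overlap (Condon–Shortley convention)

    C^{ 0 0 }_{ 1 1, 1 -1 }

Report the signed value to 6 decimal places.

+√(1/3) = +0.577350

triangle: 2!*0!*0!/3! = 2/6
(j±m)!: 2!*0!*0!*2!*0!*0! = 4
prefactor² = (2J+1)*Δ*N² = 4/3
  k=0: +1/(0!*2!*0!*0!*0!*0!) = 1/2
Σ = 1/2  ⇒  CG² = 4/3*1/2² = 1/3
CG = +√(1/3) = +0.577350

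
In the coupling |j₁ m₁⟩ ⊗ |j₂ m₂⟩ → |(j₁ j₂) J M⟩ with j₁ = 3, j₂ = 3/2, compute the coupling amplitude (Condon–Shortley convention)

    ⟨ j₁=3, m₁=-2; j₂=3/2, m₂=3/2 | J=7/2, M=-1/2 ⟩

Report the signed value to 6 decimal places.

j₁+j₂−J=1  J+j₁−j₂=5  J−j₁+j₂=2  j₁+j₂+J+1=9
(j₁±m₁, j₂±m₂, J±M) = (1,5,3,0,3,4)
P² = 3840/7
sum k=1..1:
  [1] −1/48 = -1/48
S = -1/48
C² = P²·S² = 5/21 ; C = -0.487950

-0.487950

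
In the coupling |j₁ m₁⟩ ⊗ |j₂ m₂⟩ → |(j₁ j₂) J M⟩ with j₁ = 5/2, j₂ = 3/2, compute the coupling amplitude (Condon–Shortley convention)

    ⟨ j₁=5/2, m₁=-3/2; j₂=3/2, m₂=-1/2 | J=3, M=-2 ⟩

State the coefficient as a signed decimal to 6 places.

−√(1/12) ≈ -0.288675

triangle: 1!*4!*2!/8! = 48/40320
(j±m)!: 1!*4!*1!*2!*1!*5! = 5760
prefactor² = (2J+1)*Δ*N² = 48
  k=0: +1/(0!*1!*4!*1!*0!*1!) = 1/24
  k=1: −1/(1!*0!*3!*0!*1!*2!) = -1/12
Σ = -1/24  ⇒  CG² = 48*(-1/24)² = 1/12
CG = −√(1/12) = -0.288675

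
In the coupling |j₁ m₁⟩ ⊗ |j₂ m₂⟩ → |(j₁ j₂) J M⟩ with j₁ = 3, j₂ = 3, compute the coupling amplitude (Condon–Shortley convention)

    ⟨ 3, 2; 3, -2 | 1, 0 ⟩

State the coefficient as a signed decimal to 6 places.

j₁+j₂−J=5  J+j₁−j₂=1  J−j₁+j₂=1  j₁+j₂+J+1=8
(j₁±m₁, j₂±m₂, J±M) = (5,1,1,5,1,1)
P² = 900/7
sum k=0..1:
  [0] +1/120 = 1/120
  [1] −1/24 = -1/24
S = -1/30
C² = P²·S² = 1/7 ; C = -0.377964

-0.377964  (= −√(1/7))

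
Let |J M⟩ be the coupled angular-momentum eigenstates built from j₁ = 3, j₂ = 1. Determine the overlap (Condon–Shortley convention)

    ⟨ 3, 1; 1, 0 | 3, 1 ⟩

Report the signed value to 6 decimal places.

triangle: 1!*5!*1!/8! = 120/40320
(j±m)!: 4!*2!*1!*1!*4!*2! = 2304
prefactor² = (2J+1)*Δ*N² = 48
  k=0: +1/(0!*1!*2!*1!*3!*0!) = 1/12
  k=1: −1/(1!*0!*1!*0!*4!*1!) = -1/24
Σ = 1/24  ⇒  CG² = 48*1/24² = 1/12
CG = +√(1/12) = +0.288675

+√(1/12) ≈ +0.288675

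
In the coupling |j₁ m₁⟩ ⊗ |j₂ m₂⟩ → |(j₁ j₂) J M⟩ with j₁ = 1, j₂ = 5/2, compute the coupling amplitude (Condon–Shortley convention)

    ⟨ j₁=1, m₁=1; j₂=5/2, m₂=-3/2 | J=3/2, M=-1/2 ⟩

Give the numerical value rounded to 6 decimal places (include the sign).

√[4·2!0!3!/6! · 2!0!1!4!1!2!] = √(32/5)
  +(−1)^0/∏(0,2,0,1,0,2)! = 1/4  (running 1/4)
⟨..|..⟩ = √(32/5)·(1/4) = +0.632456

+0.632456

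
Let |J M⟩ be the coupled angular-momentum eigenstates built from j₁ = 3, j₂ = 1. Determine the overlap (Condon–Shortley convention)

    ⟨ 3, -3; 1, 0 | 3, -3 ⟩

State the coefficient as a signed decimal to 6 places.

√[7·1!5!1!/8! · 0!6!1!1!0!6!] = √(10800)
  +(−1)^1/∏(1,0,5,0,0,1)! = -1/120  (running -1/120)
⟨..|..⟩ = √(10800)·(-1/120) = -0.866025

-0.866025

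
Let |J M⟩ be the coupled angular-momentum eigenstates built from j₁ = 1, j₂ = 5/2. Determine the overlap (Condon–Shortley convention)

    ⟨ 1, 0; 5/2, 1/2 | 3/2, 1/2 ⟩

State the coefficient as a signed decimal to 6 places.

-0.632456  (= −√(2/5))

√[4·2!0!3!/6! · 1!1!3!2!2!1!] = √(8/5)
  +(−1)^1/∏(1,1,0,2,0,1)! = -1/2  (running -1/2)
⟨..|..⟩ = √(8/5)·(-1/2) = -0.632456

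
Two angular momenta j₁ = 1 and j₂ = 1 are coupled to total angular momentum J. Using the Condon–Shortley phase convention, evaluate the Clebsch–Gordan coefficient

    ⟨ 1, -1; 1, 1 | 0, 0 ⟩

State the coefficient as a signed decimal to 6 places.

triangle: 2!*0!*0!/3! = 2/6
(j±m)!: 0!*2!*2!*0!*0!*0! = 4
prefactor² = (2J+1)*Δ*N² = 4/3
  k=2: +1/(2!*0!*0!*0!*0!*0!) = 1/2
Σ = 1/2  ⇒  CG² = 4/3*1/2² = 1/3
CG = +√(1/3) = +0.577350

+√(1/3) ≈ +0.577350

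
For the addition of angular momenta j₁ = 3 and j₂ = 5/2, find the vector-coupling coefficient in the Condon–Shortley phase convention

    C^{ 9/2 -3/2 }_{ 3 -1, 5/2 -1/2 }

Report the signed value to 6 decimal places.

j₁+j₂−J=1  J+j₁−j₂=5  J−j₁+j₂=4  j₁+j₂+J+1=11
(j₁±m₁, j₂±m₂, J±M) = (2,4,2,3,3,6)
P² = 138240/77
sum k=0..1:
  [0] +1/96 = 1/96
  [1] −1/72 = -1/72
S = -1/288
C² = P²·S² = 5/231 ; C = -0.147122

−√(5/231) = -0.147122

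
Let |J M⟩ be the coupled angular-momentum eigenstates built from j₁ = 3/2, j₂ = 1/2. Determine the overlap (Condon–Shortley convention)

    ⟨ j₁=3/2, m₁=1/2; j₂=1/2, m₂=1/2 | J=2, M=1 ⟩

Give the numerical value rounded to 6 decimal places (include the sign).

+0.866025

√[5·0!3!1!/5! · 2!1!1!0!3!1!] = √(3)
  +(−1)^0/∏(0,0,1,1,2,0)! = 1/2  (running 1/2)
⟨..|..⟩ = √(3)·(1/2) = +0.866025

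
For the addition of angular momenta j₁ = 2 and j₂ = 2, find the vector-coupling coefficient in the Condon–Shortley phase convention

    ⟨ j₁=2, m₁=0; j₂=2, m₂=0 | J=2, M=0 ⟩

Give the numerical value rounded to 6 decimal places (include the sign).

√[5·2!2!2!/7! · 2!2!2!2!2!2!] = √(32/63)
  +(−1)^0/∏(0,2,2,2,0,0)! = 1/8  (running 1/8)
  +(−1)^1/∏(1,1,1,1,1,1)! = -1  (running -7/8)
  +(−1)^2/∏(2,0,0,0,2,2)! = 1/8  (running -3/4)
⟨..|..⟩ = √(32/63)·(-3/4) = -0.534522

-0.534522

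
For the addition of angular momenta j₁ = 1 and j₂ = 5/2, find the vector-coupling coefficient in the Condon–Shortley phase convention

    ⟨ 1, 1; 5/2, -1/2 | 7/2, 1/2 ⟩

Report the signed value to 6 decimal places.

+√(2/7) = +0.534522

j₁+j₂−J=0  J+j₁−j₂=2  J−j₁+j₂=5  j₁+j₂+J+1=8
(j₁±m₁, j₂±m₂, J±M) = (2,0,2,3,4,3)
P² = 1152/7
sum k=0..0:
  [0] +1/24 = 1/24
S = 1/24
C² = P²·S² = 2/7 ; C = +0.534522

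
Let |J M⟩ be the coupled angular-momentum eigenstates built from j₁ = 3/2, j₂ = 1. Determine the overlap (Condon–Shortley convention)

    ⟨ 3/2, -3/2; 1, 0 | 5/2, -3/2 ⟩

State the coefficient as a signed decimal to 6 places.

+0.632456

j₁+j₂−J=0  J+j₁−j₂=3  J−j₁+j₂=2  j₁+j₂+J+1=6
(j₁±m₁, j₂±m₂, J±M) = (0,3,1,1,1,4)
P² = 72/5
sum k=0..0:
  [0] +1/6 = 1/6
S = 1/6
C² = P²·S² = 2/5 ; C = +0.632456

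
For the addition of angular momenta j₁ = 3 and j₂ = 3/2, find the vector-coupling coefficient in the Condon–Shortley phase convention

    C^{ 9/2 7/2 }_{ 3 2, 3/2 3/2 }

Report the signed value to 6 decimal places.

+0.816497

j₁+j₂−J=0  J+j₁−j₂=6  J−j₁+j₂=3  j₁+j₂+J+1=10
(j₁±m₁, j₂±m₂, J±M) = (5,1,3,0,8,1)
P² = 345600
sum k=0..0:
  [0] +1/720 = 1/720
S = 1/720
C² = P²·S² = 2/3 ; C = +0.816497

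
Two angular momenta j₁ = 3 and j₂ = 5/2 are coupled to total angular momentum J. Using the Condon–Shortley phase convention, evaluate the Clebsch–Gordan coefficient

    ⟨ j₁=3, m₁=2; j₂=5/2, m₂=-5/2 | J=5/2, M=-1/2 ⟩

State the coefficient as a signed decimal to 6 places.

+√(5/14) ≈ +0.597614

√[6·3!3!2!/9! · 5!1!0!5!2!3!] = √(1440/7)
  +(−1)^0/∏(0,3,1,0,2,2)! = 1/24  (running 1/24)
⟨..|..⟩ = √(1440/7)·(1/24) = +0.597614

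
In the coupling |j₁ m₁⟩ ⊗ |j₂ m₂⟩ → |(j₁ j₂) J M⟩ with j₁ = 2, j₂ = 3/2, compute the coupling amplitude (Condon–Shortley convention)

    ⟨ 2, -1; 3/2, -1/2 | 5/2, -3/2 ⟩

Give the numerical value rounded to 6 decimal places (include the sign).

triangle: 1!×3!×2!/7! = 12/5040
(j±m)!: 1!×3!×1!×2!×1!×4! = 288
prefactor² = (2J+1)×Δ×N² = 144/35
  k=0: +1/(0!×1!×3!×1!×0!×1!) = 1/6
  k=1: −1/(1!×0!×2!×0!×1!×2!) = -1/4
Σ = -1/12  ⇒  CG² = 144/35×(-1/12)² = 1/35
CG = −√(1/35) = -0.169031

−√(1/35) ≈ -0.169031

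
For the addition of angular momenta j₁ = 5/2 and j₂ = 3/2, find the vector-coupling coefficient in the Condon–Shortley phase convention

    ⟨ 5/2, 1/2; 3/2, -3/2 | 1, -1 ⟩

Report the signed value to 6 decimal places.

√[3·3!2!0!/6! · 3!2!0!3!0!2!] = √(36/5)
  +(−1)^0/∏(0,3,2,0,0,0)! = 1/12  (running 1/12)
⟨..|..⟩ = √(36/5)·(1/12) = +0.223607

+√(1/20) = +0.223607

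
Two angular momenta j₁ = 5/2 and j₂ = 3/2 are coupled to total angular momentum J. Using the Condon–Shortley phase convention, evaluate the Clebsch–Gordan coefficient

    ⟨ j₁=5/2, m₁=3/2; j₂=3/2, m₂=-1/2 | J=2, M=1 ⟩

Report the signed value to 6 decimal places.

+√(1/42) ≈ +0.154303

j₁+j₂−J=2  J+j₁−j₂=3  J−j₁+j₂=1  j₁+j₂+J+1=7
(j₁±m₁, j₂±m₂, J±M) = (4,1,1,2,3,1)
P² = 24/7
sum k=0..1:
  [0] +1/4 = 1/4
  [1] −1/6 = -1/6
S = 1/12
C² = P²·S² = 1/42 ; C = +0.154303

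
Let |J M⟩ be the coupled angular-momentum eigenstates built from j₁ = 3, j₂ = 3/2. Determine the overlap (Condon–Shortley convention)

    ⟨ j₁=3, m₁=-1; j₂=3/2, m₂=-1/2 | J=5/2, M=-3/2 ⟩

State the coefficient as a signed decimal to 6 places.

−√(7/20) ≈ -0.591608

triangle: 2!*4!*1!/8! = 48/40320
(j±m)!: 2!*4!*1!*2!*1!*4! = 2304
prefactor² = (2J+1)*Δ*N² = 576/35
  k=0: +1/(0!*2!*4!*1!*0!*0!) = 1/48
  k=1: −1/(1!*1!*3!*0!*1!*1!) = -1/6
Σ = -7/48  ⇒  CG² = 576/35*(-7/48)² = 7/20
CG = −√(7/20) = -0.591608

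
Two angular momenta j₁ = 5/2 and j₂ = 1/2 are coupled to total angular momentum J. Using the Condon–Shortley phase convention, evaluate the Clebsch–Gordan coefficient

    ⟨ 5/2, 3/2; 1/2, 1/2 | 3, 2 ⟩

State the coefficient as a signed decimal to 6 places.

+0.912871  (= +√(5/6))

√[7·0!5!1!/7! · 4!1!1!0!5!1!] = √(480)
  +(−1)^0/∏(0,0,1,1,4,0)! = 1/24  (running 1/24)
⟨..|..⟩ = √(480)·(1/24) = +0.912871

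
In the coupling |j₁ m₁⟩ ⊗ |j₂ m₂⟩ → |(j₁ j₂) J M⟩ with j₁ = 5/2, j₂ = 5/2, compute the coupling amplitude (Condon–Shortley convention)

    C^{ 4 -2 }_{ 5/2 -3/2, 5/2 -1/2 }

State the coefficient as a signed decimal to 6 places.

-0.422577

j₁+j₂−J=1  J+j₁−j₂=4  J−j₁+j₂=4  j₁+j₂+J+1=10
(j₁±m₁, j₂±m₂, J±M) = (1,4,2,3,2,6)
P² = 20736/35
sum k=0..1:
  [0] +1/96 = 1/96
  [1] −1/36 = -1/36
S = -5/288
C² = P²·S² = 5/28 ; C = -0.422577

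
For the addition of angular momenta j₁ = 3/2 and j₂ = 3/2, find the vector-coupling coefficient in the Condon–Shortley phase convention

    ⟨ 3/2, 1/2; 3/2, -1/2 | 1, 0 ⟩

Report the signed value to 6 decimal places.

√[3·2!1!1!/5! · 2!1!1!2!1!1!] = √(1/5)
  +(−1)^0/∏(0,2,1,1,0,0)! = 1/2  (running 1/2)
  +(−1)^1/∏(1,1,0,0,1,1)! = -1  (running -1/2)
⟨..|..⟩ = √(1/5)·(-1/2) = -0.223607

-0.223607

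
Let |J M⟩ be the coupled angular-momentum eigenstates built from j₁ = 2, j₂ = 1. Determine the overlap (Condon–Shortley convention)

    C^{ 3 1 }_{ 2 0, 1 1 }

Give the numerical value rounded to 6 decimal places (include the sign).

+0.632456  (= +√(2/5))

√[7·0!4!2!/7! · 2!2!2!0!4!2!] = √(128/5)
  +(−1)^0/∏(0,0,2,2,2,0)! = 1/8  (running 1/8)
⟨..|..⟩ = √(128/5)·(1/8) = +0.632456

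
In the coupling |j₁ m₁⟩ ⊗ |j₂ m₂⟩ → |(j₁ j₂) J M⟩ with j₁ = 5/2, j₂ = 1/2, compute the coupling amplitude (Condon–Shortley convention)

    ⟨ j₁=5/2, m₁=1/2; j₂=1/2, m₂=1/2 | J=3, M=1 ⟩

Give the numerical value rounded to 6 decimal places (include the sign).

+0.816497  (= +√(2/3))

triangle: 0!×5!×1!/7! = 120/5040
(j±m)!: 3!×2!×1!×0!×4!×2! = 576
prefactor² = (2J+1)×Δ×N² = 96
  k=0: +1/(0!×0!×2!×1!×3!×0!) = 1/12
Σ = 1/12  ⇒  CG² = 96×1/12² = 2/3
CG = +√(2/3) = +0.816497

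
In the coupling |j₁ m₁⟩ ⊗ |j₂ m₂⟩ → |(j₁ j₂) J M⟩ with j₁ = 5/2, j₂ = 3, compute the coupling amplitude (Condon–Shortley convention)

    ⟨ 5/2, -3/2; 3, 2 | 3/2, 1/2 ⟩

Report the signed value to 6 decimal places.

√[4·4!1!2!/8! · 1!4!5!1!2!1!] = √(192/7)
  +(−1)^3/∏(3,1,1,2,0,0)! = -1/12  (running -1/12)
  +(−1)^4/∏(4,0,0,1,1,1)! = 1/24  (running -1/24)
⟨..|..⟩ = √(192/7)·(-1/24) = -0.218218

-0.218218  (= −√(1/21))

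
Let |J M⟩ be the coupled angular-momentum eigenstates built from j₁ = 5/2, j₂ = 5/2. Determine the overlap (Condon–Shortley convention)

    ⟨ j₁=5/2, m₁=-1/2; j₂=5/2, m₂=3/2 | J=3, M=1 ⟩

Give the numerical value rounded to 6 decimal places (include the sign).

√[7·2!3!3!/9! · 2!3!4!1!4!2!] = √(96/5)
  +(−1)^1/∏(1,1,2,3,1,0)! = -1/12  (running -1/12)
  +(−1)^2/∏(2,0,1,2,2,1)! = 1/8  (running 1/24)
⟨..|..⟩ = √(96/5)·(1/24) = +0.182574

+√(1/30) ≈ +0.182574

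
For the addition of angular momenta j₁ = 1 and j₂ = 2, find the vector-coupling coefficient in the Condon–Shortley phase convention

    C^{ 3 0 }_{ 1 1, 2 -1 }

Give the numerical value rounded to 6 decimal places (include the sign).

+√(1/5) ≈ +0.447214

j₁+j₂−J=0  J+j₁−j₂=2  J−j₁+j₂=4  j₁+j₂+J+1=7
(j₁±m₁, j₂±m₂, J±M) = (2,0,1,3,3,3)
P² = 144/5
sum k=0..0:
  [0] +1/12 = 1/12
S = 1/12
C² = P²·S² = 1/5 ; C = +0.447214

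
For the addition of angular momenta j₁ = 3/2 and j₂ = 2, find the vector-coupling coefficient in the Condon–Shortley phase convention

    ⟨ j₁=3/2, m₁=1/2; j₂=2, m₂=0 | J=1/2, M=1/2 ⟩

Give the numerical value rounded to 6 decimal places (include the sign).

−√(1/5) = -0.447214

√[2·3!0!1!/5! · 2!1!2!2!1!0!] = √(4/5)
  +(−1)^1/∏(1,2,0,1,0,0)! = -1/2  (running -1/2)
⟨..|..⟩ = √(4/5)·(-1/2) = -0.447214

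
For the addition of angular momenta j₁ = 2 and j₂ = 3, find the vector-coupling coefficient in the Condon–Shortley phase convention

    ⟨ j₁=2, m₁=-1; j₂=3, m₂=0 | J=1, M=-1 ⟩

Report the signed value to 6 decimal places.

−√(3/35) ≈ -0.292770

j₁+j₂−J=4  J+j₁−j₂=0  J−j₁+j₂=2  j₁+j₂+J+1=7
(j₁±m₁, j₂±m₂, J±M) = (1,3,3,3,0,2)
P² = 432/35
sum k=3..3:
  [3] −1/12 = -1/12
S = -1/12
C² = P²·S² = 3/35 ; C = -0.292770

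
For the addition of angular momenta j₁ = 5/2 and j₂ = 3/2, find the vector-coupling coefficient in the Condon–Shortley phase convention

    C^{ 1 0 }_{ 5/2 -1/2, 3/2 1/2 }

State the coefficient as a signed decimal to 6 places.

j₁+j₂−J=3  J+j₁−j₂=2  J−j₁+j₂=0  j₁+j₂+J+1=6
(j₁±m₁, j₂±m₂, J±M) = (2,3,2,1,1,1)
P² = 6/5
sum k=2..2:
  [2] +1/2 = 1/2
S = 1/2
C² = P²·S² = 3/10 ; C = +0.547723

+0.547723  (= +√(3/10))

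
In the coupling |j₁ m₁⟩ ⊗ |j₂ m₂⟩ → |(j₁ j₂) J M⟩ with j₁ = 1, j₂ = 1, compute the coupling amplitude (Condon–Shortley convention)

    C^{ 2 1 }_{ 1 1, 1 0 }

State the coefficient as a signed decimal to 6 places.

+√(1/2) ≈ +0.707107

√[5·0!2!2!/5! · 2!0!1!1!3!1!] = √(2)
  +(−1)^0/∏(0,0,0,1,2,1)! = 1/2  (running 1/2)
⟨..|..⟩ = √(2)·(1/2) = +0.707107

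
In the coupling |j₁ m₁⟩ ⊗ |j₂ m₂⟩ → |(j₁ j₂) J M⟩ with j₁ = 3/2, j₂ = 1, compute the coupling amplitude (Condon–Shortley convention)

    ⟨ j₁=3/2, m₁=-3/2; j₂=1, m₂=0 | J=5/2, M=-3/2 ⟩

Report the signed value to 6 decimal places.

+√(2/5) = +0.632456

√[6·0!3!2!/6! · 0!3!1!1!1!4!] = √(72/5)
  +(−1)^0/∏(0,0,3,1,0,1)! = 1/6  (running 1/6)
⟨..|..⟩ = √(72/5)·(1/6) = +0.632456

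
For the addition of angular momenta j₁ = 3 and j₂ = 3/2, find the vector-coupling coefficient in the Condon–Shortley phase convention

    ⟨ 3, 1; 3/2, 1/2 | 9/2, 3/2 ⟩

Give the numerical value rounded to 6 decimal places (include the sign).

triangle: 0!·6!·3!/10! = 4320/3628800
(j±m)!: 4!·2!·2!·1!·6!·3! = 414720
prefactor² = (2J+1)·Δ·N² = 34560/7
  k=0: +1/(0!·0!·2!·2!·4!·1!) = 1/96
Σ = 1/96  ⇒  CG² = 34560/7·1/96² = 15/28
CG = +√(15/28) = +0.731925

+0.731925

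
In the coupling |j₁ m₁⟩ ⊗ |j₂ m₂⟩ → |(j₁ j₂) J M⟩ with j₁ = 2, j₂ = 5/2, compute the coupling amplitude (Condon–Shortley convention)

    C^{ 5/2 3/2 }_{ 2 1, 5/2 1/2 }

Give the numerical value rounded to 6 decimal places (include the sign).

triangle: 2!×2!×3!/8! = 24/40320
(j±m)!: 3!×1!×3!×2!×4!×1! = 1728
prefactor² = (2J+1)×Δ×N² = 216/35
  k=0: +1/(0!×2!×1!×3!×1!×0!) = 1/12
  k=1: −1/(1!×1!×0!×2!×2!×1!) = -1/4
Σ = -1/6  ⇒  CG² = 216/35×(-1/6)² = 6/35
CG = −√(6/35) = -0.414039

−√(6/35) ≈ -0.414039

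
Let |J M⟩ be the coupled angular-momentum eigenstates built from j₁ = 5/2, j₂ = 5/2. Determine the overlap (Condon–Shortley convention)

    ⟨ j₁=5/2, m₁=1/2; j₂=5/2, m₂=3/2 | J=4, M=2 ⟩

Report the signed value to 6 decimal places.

j₁+j₂−J=1  J+j₁−j₂=4  J−j₁+j₂=4  j₁+j₂+J+1=10
(j₁±m₁, j₂±m₂, J±M) = (3,2,4,1,6,2)
P² = 20736/35
sum k=0..1:
  [0] +1/96 = 1/96
  [1] −1/36 = -1/36
S = -5/288
C² = P²·S² = 5/28 ; C = -0.422577

−√(5/28) = -0.422577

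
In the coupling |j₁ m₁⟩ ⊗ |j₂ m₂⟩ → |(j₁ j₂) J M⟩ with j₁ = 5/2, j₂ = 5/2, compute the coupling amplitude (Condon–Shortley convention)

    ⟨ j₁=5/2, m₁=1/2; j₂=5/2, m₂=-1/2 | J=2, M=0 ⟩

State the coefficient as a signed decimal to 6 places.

j₁+j₂−J=3  J+j₁−j₂=2  J−j₁+j₂=2  j₁+j₂+J+1=8
(j₁±m₁, j₂±m₂, J±M) = (3,2,2,3,2,2)
P² = 12/7
sum k=0..2:
  [0] +1/24 = 1/24
  [1] −1/2 = -1/2
  [2] +1/8 = 1/8
S = -1/3
C² = P²·S² = 4/21 ; C = -0.436436

−√(4/21) = -0.436436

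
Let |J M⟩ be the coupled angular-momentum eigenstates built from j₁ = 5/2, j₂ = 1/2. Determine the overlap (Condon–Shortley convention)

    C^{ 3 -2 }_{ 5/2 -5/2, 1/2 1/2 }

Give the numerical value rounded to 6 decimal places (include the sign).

+0.408248

j₁+j₂−J=0  J+j₁−j₂=5  J−j₁+j₂=1  j₁+j₂+J+1=7
(j₁±m₁, j₂±m₂, J±M) = (0,5,1,0,1,5)
P² = 2400
sum k=0..0:
  [0] +1/120 = 1/120
S = 1/120
C² = P²·S² = 1/6 ; C = +0.408248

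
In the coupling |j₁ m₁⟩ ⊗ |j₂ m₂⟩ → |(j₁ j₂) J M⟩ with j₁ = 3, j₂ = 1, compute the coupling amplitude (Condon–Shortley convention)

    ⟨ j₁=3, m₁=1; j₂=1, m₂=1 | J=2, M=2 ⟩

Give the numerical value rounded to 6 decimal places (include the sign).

+0.218218  (= +√(1/21))

j₁+j₂−J=2  J+j₁−j₂=4  J−j₁+j₂=0  j₁+j₂+J+1=7
(j₁±m₁, j₂±m₂, J±M) = (4,2,2,0,4,0)
P² = 768/7
sum k=2..2:
  [2] +1/48 = 1/48
S = 1/48
C² = P²·S² = 1/21 ; C = +0.218218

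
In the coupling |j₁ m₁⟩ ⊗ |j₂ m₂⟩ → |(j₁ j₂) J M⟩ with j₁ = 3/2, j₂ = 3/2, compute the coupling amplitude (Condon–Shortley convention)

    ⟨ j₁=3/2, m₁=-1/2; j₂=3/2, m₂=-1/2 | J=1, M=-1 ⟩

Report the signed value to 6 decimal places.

triangle: 2!*1!*1!/5! = 2/120
(j±m)!: 1!*2!*1!*2!*0!*2! = 8
prefactor² = (2J+1)*Δ*N² = 2/5
  k=1: −1/(1!*1!*1!*0!*0!*1!) = -1
Σ = -1  ⇒  CG² = 2/5*(-1)² = 2/5
CG = −√(2/5) = -0.632456

−√(2/5) ≈ -0.632456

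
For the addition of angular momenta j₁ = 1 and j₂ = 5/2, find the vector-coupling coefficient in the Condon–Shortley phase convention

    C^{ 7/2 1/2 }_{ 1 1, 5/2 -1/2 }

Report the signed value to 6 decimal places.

√[8·0!2!5!/8! · 2!0!2!3!4!3!] = √(1152/7)
  +(−1)^0/∏(0,0,0,2,2,3)! = 1/24  (running 1/24)
⟨..|..⟩ = √(1152/7)·(1/24) = +0.534522

+0.534522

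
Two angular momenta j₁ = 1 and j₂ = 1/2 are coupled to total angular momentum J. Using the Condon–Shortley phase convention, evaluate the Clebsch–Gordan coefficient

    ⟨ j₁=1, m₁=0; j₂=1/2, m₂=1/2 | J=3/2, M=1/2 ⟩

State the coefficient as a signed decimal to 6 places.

+√(2/3) ≈ +0.816497

triangle: 0!×2!×1!/4! = 2/24
(j±m)!: 1!×1!×1!×0!×2!×1! = 2
prefactor² = (2J+1)×Δ×N² = 2/3
  k=0: +1/(0!×0!×1!×1!×1!×0!) = 1
Σ = 1  ⇒  CG² = 2/3×1² = 2/3
CG = +√(2/3) = +0.816497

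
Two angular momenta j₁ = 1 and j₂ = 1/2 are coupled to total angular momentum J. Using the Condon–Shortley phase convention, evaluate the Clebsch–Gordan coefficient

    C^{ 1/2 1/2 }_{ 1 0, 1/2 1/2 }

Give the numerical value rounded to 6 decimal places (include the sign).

−√(1/3) = -0.577350

√[2·1!1!0!/3! · 1!1!1!0!1!0!] = √(1/3)
  +(−1)^1/∏(1,0,0,0,1,0)! = -1  (running -1)
⟨..|..⟩ = √(1/3)·(-1) = -0.577350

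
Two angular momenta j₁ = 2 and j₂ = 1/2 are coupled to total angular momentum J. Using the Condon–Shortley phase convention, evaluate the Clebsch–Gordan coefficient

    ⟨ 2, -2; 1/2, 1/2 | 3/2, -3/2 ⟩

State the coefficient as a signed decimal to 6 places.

−√(4/5) ≈ -0.894427

triangle: 1!*3!*0!/5! = 6/120
(j±m)!: 0!*4!*1!*0!*0!*3! = 144
prefactor² = (2J+1)*Δ*N² = 144/5
  k=1: −1/(1!*0!*3!*0!*0!*0!) = -1/6
Σ = -1/6  ⇒  CG² = 144/5*(-1/6)² = 4/5
CG = −√(4/5) = -0.894427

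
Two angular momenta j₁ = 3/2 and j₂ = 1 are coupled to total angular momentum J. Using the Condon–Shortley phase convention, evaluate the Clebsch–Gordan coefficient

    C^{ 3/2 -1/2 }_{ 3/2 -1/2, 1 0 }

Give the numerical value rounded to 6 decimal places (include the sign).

j₁+j₂−J=1  J+j₁−j₂=2  J−j₁+j₂=1  j₁+j₂+J+1=5
(j₁±m₁, j₂±m₂, J±M) = (1,2,1,1,1,2)
P² = 4/15
sum k=0..1:
  [0] +1/2 = 1/2
  [1] −1/1 = -1
S = -1/2
C² = P²·S² = 1/15 ; C = -0.258199

−√(1/15) = -0.258199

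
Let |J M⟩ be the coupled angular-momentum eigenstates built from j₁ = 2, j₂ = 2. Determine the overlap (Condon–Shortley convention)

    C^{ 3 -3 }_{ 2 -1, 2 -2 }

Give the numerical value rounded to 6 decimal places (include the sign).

+√(1/2) = +0.707107

triangle: 1!×3!×3!/8! = 36/40320
(j±m)!: 1!×3!×0!×4!×0!×6! = 103680
prefactor² = (2J+1)×Δ×N² = 648
  k=0: +1/(0!×1!×3!×0!×0!×3!) = 1/36
Σ = 1/36  ⇒  CG² = 648×1/36² = 1/2
CG = +√(1/2) = +0.707107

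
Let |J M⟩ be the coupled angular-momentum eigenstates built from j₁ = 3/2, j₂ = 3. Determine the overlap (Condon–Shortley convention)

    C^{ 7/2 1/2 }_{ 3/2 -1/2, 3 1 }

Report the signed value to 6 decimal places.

−√(2/7) ≈ -0.534522

√[8·1!2!5!/9! · 1!2!4!2!4!3!] = √(512/7)
  +(−1)^0/∏(0,1,2,4,0,1)! = 1/48  (running 1/48)
  +(−1)^1/∏(1,0,1,3,1,2)! = -1/12  (running -1/16)
⟨..|..⟩ = √(512/7)·(-1/16) = -0.534522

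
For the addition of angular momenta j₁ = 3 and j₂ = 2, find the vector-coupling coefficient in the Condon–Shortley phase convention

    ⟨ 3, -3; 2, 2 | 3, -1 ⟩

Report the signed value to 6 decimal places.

+0.408248  (= +√(1/6))

√[7·2!4!2!/9! · 0!6!4!0!2!4!] = √(1536)
  +(−1)^2/∏(2,0,4,2,0,0)! = 1/96  (running 1/96)
⟨..|..⟩ = √(1536)·(1/96) = +0.408248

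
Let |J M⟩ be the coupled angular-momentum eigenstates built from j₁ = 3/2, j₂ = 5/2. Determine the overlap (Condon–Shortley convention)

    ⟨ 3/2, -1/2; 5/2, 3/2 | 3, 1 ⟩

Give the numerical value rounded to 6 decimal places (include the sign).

-0.639010

j₁+j₂−J=1  J+j₁−j₂=2  J−j₁+j₂=4  j₁+j₂+J+1=8
(j₁±m₁, j₂±m₂, J±M) = (1,2,4,1,4,2)
P² = 96/5
sum k=0..1:
  [0] +1/48 = 1/48
  [1] −1/6 = -1/6
S = -7/48
C² = P²·S² = 49/120 ; C = -0.639010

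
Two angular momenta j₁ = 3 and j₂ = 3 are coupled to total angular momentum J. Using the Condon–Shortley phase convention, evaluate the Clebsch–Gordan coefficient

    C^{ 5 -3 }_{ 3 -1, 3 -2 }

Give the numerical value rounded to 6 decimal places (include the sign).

+√(1/6) ≈ +0.408248

j₁+j₂−J=1  J+j₁−j₂=5  J−j₁+j₂=5  j₁+j₂+J+1=12
(j₁±m₁, j₂±m₂, J±M) = (2,4,1,5,2,8)
P² = 153600
sum k=0..1:
  [0] +1/576 = 1/576
  [1] −1/1440 = -1/1440
S = 1/960
C² = P²·S² = 1/6 ; C = +0.408248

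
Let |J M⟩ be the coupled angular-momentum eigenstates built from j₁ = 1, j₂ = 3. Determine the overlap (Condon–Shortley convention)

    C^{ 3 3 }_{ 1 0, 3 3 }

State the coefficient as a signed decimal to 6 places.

-0.866025

triangle: 1!×1!×5!/8! = 120/40320
(j±m)!: 1!×1!×6!×0!×6!×0! = 518400
prefactor² = (2J+1)×Δ×N² = 10800
  k=1: −1/(1!×0!×0!×5!×1!×0!) = -1/120
Σ = -1/120  ⇒  CG² = 10800×(-1/120)² = 3/4
CG = −√(3/4) = -0.866025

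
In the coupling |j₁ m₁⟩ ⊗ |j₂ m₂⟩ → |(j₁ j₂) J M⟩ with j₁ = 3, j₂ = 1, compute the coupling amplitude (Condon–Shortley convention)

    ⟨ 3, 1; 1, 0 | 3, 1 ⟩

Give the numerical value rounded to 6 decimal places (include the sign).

+0.288675  (= +√(1/12))

j₁+j₂−J=1  J+j₁−j₂=5  J−j₁+j₂=1  j₁+j₂+J+1=8
(j₁±m₁, j₂±m₂, J±M) = (4,2,1,1,4,2)
P² = 48
sum k=0..1:
  [0] +1/12 = 1/12
  [1] −1/24 = -1/24
S = 1/24
C² = P²·S² = 1/12 ; C = +0.288675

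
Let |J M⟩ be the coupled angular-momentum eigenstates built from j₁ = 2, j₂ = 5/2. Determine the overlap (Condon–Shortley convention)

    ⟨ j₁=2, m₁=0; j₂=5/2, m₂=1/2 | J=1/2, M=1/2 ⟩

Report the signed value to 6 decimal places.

√[2·4!0!1!/6! · 2!2!3!2!1!0!] = √(16/5)
  +(−1)^2/∏(2,2,0,1,0,0)! = 1/4  (running 1/4)
⟨..|..⟩ = √(16/5)·(1/4) = +0.447214

+0.447214  (= +√(1/5))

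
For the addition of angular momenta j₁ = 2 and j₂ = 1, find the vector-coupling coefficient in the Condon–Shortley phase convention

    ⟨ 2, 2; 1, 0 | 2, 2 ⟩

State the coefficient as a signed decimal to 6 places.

+√(2/3) ≈ +0.816497

√[5·1!3!1!/6! · 4!0!1!1!4!0!] = √(24)
  +(−1)^0/∏(0,1,0,1,3,0)! = 1/6  (running 1/6)
⟨..|..⟩ = √(24)·(1/6) = +0.816497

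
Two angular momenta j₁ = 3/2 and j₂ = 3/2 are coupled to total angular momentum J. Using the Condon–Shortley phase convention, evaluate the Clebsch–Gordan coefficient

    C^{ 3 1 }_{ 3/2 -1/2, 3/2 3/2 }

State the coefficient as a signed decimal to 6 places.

+√(1/5) = +0.447214

triangle: 0!*3!*3!/7! = 36/5040
(j±m)!: 1!*2!*3!*0!*4!*2! = 576
prefactor² = (2J+1)*Δ*N² = 144/5
  k=0: +1/(0!*0!*2!*3!*1!*0!) = 1/12
Σ = 1/12  ⇒  CG² = 144/5*1/12² = 1/5
CG = +√(1/5) = +0.447214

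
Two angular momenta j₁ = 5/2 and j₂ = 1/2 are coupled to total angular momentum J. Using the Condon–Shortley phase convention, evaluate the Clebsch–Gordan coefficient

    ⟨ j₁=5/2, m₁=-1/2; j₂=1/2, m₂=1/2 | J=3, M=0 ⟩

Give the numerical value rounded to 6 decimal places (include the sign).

+√(1/2) = +0.707107

triangle: 0!*5!*1!/7! = 120/5040
(j±m)!: 2!*3!*1!*0!*3!*3! = 432
prefactor² = (2J+1)*Δ*N² = 72
  k=0: +1/(0!*0!*3!*1!*2!*0!) = 1/12
Σ = 1/12  ⇒  CG² = 72*1/12² = 1/2
CG = +√(1/2) = +0.707107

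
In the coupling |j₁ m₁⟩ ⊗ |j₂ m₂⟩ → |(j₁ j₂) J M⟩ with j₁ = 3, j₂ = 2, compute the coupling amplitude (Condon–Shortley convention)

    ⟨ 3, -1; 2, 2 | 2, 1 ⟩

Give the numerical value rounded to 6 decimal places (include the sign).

-0.462910

triangle: 3!*3!*1!/8! = 36/40320
(j±m)!: 2!*4!*4!*0!*3!*1! = 6912
prefactor² = (2J+1)*Δ*N² = 216/7
  k=3: −1/(3!*0!*1!*1!*2!*0!) = -1/12
Σ = -1/12  ⇒  CG² = 216/7*(-1/12)² = 3/14
CG = −√(3/14) = -0.462910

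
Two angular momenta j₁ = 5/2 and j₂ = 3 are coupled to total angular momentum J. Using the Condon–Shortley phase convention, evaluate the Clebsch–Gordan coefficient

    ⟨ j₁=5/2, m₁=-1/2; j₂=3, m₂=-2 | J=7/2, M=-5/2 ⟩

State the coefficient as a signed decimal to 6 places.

j₁+j₂−J=2  J+j₁−j₂=3  J−j₁+j₂=4  j₁+j₂+J+1=10
(j₁±m₁, j₂±m₂, J±M) = (2,3,1,5,1,6)
P² = 4608/7
sum k=0..1:
  [0] +1/72 = 1/72
  [1] −1/48 = -1/48
S = -1/144
C² = P²·S² = 2/63 ; C = -0.178174

-0.178174  (= −√(2/63))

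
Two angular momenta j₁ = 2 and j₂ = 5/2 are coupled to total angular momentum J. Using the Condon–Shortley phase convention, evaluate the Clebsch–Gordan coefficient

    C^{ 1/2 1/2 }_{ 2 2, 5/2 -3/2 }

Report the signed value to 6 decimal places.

+0.258199  (= +√(1/15))

√[2·4!0!1!/6! · 4!0!1!4!1!0!] = √(192/5)
  +(−1)^0/∏(0,4,0,1,0,0)! = 1/24  (running 1/24)
⟨..|..⟩ = √(192/5)·(1/24) = +0.258199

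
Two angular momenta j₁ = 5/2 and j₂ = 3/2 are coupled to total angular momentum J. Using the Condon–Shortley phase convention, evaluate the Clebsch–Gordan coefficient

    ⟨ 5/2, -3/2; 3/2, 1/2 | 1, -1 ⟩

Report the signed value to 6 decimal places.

√[3·3!2!0!/6! · 1!4!2!1!0!2!] = √(24/5)
  +(−1)^2/∏(2,1,2,0,0,0)! = 1/4  (running 1/4)
⟨..|..⟩ = √(24/5)·(1/4) = +0.547723

+√(3/10) ≈ +0.547723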